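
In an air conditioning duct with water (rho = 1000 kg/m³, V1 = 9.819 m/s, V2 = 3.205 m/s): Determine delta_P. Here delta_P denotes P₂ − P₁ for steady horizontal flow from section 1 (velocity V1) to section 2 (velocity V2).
Formula: \Delta P = \frac{1}{2} \rho (V_1^2 - V_2^2)
delta_P = 0.5·1000·(9.819² − 3.205²)/1000 = 43.07 kPa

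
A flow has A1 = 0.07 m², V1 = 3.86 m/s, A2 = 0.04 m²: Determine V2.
Formula: V_2 = \frac{A_1 V_1}{A_2}
V2 = 0.07·3.86/0.04 = 6.755 m/s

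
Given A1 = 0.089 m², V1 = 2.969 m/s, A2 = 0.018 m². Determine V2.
Formula: V_2 = \frac{A_1 V_1}{A_2}
V2 = 0.089·2.969/0.018 = 14.68 m/s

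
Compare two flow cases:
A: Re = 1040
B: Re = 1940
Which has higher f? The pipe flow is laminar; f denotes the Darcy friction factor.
f(A) = 0.06154, f(B) = 0.03299. Answer: A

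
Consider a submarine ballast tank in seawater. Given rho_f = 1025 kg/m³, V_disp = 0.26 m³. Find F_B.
Formula: F_B = \rho_f g V_{disp}
F_B = 1025·9.81·0.26 = 2614 N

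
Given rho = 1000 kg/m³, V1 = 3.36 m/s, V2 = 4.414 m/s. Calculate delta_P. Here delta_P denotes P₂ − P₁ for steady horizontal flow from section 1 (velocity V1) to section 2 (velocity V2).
Formula: \Delta P = \frac{1}{2} \rho (V_1^2 - V_2^2)
delta_P = 0.5·1000·(3.36² − 4.414²)/1000 = -4.097 kPa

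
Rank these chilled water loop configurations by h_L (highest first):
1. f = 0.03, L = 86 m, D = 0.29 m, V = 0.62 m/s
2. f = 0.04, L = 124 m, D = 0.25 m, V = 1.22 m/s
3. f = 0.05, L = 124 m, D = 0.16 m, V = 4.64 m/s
Case 1: h_L = 0.1743 m
Case 2: h_L = 1.505 m
Case 3: h_L = 42.52 m
Ranking (highest first): 3, 2, 1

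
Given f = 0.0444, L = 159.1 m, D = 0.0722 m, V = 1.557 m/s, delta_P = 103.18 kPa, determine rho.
Formula: \Delta P = f \frac{L}{D} \frac{\rho V^2}{2}
Substituting knowns: 103.18 = 0.0444·(159.1/0.0722)·0.5·rho·1.557²/1000
Solving for rho: rho = (103.18·1000)/(0.0444·(159.1/0.0722)·0.5·1.557²) = 870 kg/m³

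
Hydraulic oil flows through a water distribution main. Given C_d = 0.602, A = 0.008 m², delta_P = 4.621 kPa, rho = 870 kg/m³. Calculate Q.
Formula: Q = C_d A \sqrt{\frac{2 \Delta P}{\rho}}
Q = 0.602·0.008·√(2·(4.621·1000)/870)·1000 = 15.7 L/s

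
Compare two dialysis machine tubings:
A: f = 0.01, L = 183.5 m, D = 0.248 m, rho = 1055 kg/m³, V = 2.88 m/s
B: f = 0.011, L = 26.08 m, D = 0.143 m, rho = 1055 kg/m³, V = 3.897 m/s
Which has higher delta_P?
delta_P(A) = 32.37 kPa, delta_P(B) = 16.07 kPa. Answer: A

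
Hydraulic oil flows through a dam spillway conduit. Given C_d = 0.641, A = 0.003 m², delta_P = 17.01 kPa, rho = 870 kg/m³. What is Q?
Formula: Q = C_d A \sqrt{\frac{2 \Delta P}{\rho}}
Q = 0.641·0.003·√(2·(17.01·1000)/870)·1000 = 12.03 L/s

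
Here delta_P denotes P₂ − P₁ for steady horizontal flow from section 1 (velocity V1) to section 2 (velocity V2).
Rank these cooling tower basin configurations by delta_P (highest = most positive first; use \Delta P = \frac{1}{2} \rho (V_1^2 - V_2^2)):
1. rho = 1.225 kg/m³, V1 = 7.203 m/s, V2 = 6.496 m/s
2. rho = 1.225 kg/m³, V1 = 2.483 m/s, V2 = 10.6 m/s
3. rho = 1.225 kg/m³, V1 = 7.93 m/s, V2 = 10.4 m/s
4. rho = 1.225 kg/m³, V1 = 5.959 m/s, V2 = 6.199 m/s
Case 1: delta_P = 0.005932 kPa
Case 2: delta_P = -0.06504 kPa
Case 3: delta_P = -0.02773 kPa
Case 4: delta_P = -0.001787 kPa
Ranking (highest first): 1, 4, 3, 2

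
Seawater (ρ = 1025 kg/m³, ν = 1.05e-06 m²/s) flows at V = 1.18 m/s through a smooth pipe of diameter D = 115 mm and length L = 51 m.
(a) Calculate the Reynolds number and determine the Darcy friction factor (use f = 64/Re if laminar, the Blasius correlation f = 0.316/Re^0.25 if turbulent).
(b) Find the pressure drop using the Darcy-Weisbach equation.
(a) Re = V·D/ν = 1.18·0.115/1.05e-06 = 129240 → turbulent (Re > 4000); f = 0.316/Re^0.25 = 0.316/129240^0.25 = 0.016666 (Blasius is strictly valid for Re ≲ 1e5; used here as the smooth-pipe estimate the problem specifies)
(b) Darcy-Weisbach: ΔP = f·(L/D)·½ρV²/1000 = 0.016666·(51/0.115)·½·1025·1.18²/1000 = 5.274 kPa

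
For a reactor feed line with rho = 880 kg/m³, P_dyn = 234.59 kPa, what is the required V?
Formula: P_{dyn} = \frac{1}{2} \rho V^2
Substituting knowns: 234.59 = 0.5·880·V²/1000
Solving for V: V = √(2·(234.59·1000)/880) = 23.09 m/s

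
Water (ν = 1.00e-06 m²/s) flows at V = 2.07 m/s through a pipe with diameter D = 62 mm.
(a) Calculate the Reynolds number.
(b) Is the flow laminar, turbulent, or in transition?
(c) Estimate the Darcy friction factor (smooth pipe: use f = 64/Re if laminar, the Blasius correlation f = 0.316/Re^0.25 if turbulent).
(a) Re = V·D/ν = 2.07·0.062/1.00e-06 = 128340
(b) Flow regime: turbulent (Re > 4000)
(c) Friction factor: f = 0.316/Re^0.25 = 0.316/128340^0.25 = 0.0167 (Blasius is strictly valid for Re ≲ 1e5; used here as the smooth-pipe estimate the problem specifies)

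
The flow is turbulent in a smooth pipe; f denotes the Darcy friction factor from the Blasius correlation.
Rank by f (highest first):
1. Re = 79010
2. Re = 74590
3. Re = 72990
Case 1: f = 0.01885
Case 2: f = 0.01912
Case 3: f = 0.01923
Ranking (highest first): 3, 2, 1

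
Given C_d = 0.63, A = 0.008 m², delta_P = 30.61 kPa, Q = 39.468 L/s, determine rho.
Formula: Q = C_d A \sqrt{\frac{2 \Delta P}{\rho}}
Substituting knowns: 39.468 = 0.63·0.008·√(2·(30.61·1000)/rho)·1000
Solving for rho: rho = 2·(30.61·1000)/((39.468/1000)/(0.63·0.008))² = 998.3 kg/m³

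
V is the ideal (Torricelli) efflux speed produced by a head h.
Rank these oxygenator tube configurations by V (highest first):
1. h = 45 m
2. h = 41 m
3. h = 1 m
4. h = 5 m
Case 1: V = 29.71 m/s
Case 2: V = 28.36 m/s
Case 3: V = 4.429 m/s
Case 4: V = 9.905 m/s
Ranking (highest first): 1, 2, 4, 3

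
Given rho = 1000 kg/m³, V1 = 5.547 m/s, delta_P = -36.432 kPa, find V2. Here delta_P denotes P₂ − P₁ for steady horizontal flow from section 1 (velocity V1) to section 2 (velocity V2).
Formula: \Delta P = \frac{1}{2} \rho (V_1^2 - V_2^2)
Substituting knowns: -36.432 = 0.5·1000·(5.547² − V2²)/1000
Solving for V2: V2 = √(5.547² − 2·(-36.432·1000)/1000) = 10.18 m/s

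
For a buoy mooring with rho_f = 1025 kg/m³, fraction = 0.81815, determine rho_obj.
Formula: f_{sub} = \frac{\rho_{obj}}{\rho_f}
Substituting knowns: 0.81815 = rho_obj/1025
Solving for rho_obj: rho_obj = 0.81815·1025 = 838.6 kg/m³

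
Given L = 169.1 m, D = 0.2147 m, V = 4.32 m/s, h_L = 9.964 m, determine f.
Formula: h_L = f \frac{L}{D} \frac{V^2}{2g}
Substituting knowns: 9.964 = f·(169.1/0.2147)·4.32²/(2·9.81)
Solving for f: f = 9.964·2·9.81/((169.1/0.2147)·4.32²) = 0.0133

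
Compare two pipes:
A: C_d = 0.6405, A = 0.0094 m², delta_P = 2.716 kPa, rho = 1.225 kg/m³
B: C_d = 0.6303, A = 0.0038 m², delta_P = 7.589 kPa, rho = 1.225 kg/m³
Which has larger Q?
Q(A) = 400.9 L/s, Q(B) = 266.6 L/s. Answer: A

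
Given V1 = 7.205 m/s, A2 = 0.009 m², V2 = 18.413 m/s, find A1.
Formula: V_2 = \frac{A_1 V_1}{A_2}
Substituting knowns: 18.413 = A1·7.205/0.009
Solving for A1: A1 = 18.413·0.009/7.205 = 0.023 m²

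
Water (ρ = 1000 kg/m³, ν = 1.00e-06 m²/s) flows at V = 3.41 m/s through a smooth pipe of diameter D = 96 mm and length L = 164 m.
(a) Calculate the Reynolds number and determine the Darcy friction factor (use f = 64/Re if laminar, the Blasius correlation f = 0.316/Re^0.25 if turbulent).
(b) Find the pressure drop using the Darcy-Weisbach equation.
(a) Re = V·D/ν = 3.41·0.096/1.00e-06 = 327360 → turbulent (Re > 4000); f = 0.316/Re^0.25 = 0.316/327360^0.25 = 0.013211 (Blasius is strictly valid for Re ≲ 1e5; used here as the smooth-pipe estimate the problem specifies)
(b) Darcy-Weisbach: ΔP = f·(L/D)·½ρV²/1000 = 0.013211·(164/0.096)·½·1000·3.41²/1000 = 131.2 kPa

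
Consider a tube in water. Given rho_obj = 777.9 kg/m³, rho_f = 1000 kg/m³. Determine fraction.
Formula: f_{sub} = \frac{\rho_{obj}}{\rho_f}
fraction = 777.9/1000 = 0.7779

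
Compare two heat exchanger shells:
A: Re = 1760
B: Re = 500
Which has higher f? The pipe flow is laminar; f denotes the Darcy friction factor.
f(A) = 0.03636, f(B) = 0.128. Answer: B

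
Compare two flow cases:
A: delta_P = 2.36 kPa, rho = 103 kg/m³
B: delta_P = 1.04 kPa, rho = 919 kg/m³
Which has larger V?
V(A) = 6.769 m/s, V(B) = 1.504 m/s. Answer: A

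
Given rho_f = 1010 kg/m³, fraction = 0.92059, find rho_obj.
Formula: f_{sub} = \frac{\rho_{obj}}{\rho_f}
Substituting knowns: 0.92059 = rho_obj/1010
Solving for rho_obj: rho_obj = 0.92059·1010 = 929.8 kg/m³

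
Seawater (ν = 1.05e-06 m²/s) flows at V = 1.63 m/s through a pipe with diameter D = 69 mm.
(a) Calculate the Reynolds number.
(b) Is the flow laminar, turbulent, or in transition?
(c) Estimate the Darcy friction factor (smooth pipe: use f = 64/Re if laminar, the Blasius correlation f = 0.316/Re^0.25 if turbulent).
(a) Re = V·D/ν = 1.63·0.069/1.05e-06 = 107110
(b) Flow regime: turbulent (Re > 4000)
(c) Friction factor: f = 0.316/Re^0.25 = 0.316/107110^0.25 = 0.01747 (Blasius is strictly valid for Re ≲ 1e5; used here as the smooth-pipe estimate the problem specifies)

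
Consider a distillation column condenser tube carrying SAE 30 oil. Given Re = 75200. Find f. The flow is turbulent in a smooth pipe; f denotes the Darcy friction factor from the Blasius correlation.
Formula: f = \frac{0.316}{Re^{0.25}}
f = 0.316/75200^0.25 = 0.01908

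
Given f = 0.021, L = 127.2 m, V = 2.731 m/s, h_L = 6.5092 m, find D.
Formula: h_L = f \frac{L}{D} \frac{V^2}{2g}
Substituting knowns: 6.5092 = 0.021·(127.2/D)·2.731²/(2·9.81)
Solving for D: D = 0.021·127.2·2.731²/(2·9.81·6.5092) = 0.156 m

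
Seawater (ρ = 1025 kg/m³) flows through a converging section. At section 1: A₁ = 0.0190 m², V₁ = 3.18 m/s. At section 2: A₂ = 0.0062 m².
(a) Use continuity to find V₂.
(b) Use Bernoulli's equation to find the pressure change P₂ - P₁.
(a) Continuity: A₁V₁=A₂V₂ -> V₂=A₁V₁/A₂=0.0190*3.18/0.0062=9.75 m/s
(b) Bernoulli: P₂-P₁=0.5*rho*(V₁^2-V₂^2)/1000=0.5*1025*(3.18^2-9.75^2)/1000=-43.54 kPa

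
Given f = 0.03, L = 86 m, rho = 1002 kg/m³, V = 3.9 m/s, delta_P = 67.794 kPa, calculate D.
Formula: \Delta P = f \frac{L}{D} \frac{\rho V^2}{2}
Substituting knowns: 67.794 = 0.03·(86/D)·0.5·1002·3.9²/1000
Solving for D: D = 0.03·86·0.5·1002·3.9²/(67.794·1000) = 0.29 m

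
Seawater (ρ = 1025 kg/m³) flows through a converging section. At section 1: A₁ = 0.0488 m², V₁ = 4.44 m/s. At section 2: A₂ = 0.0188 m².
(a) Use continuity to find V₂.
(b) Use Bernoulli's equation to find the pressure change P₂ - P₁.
(a) Continuity: A₁V₁=A₂V₂ -> V₂=A₁V₁/A₂=0.0488*4.44/0.0188=11.53 m/s
(b) Bernoulli: P₂-P₁=0.5*rho*(V₁^2-V₂^2)/1000=0.5*1025*(4.44^2-11.53^2)/1000=-58.03 kPa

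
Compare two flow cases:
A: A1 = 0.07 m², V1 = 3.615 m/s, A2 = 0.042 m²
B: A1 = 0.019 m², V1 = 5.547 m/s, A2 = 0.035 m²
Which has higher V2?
V2(A) = 6.025 m/s, V2(B) = 3.011 m/s. Answer: A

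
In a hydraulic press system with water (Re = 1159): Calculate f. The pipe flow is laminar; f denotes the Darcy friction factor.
Formula: f = \frac{64}{Re}
f = 64/1159 = 0.05522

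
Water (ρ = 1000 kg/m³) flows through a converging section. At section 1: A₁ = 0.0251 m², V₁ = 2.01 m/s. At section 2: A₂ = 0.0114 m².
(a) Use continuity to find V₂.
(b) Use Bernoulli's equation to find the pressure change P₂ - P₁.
(a) Continuity: A₁V₁=A₂V₂ -> V₂=A₁V₁/A₂=0.0251*2.01/0.0114=4.43 m/s
(b) Bernoulli: P₂-P₁=0.5*rho*(V₁^2-V₂^2)/1000=0.5*1000*(2.01^2-4.43^2)/1000=-7.792 kPa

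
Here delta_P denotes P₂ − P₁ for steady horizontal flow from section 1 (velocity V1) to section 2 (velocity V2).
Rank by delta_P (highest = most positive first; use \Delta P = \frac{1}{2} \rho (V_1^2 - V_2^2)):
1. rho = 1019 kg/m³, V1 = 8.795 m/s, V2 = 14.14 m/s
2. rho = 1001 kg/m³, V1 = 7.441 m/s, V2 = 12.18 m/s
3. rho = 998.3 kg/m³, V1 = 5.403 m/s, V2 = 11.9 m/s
Case 1: delta_P = -62.46 kPa
Case 2: delta_P = -46.54 kPa
Case 3: delta_P = -56.11 kPa
Ranking (highest first): 2, 3, 1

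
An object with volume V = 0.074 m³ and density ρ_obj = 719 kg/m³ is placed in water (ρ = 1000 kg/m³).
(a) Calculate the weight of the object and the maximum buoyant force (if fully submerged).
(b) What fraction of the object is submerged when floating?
(a) W=rho_obj*g*V=719*9.81*0.074=522.0 N; F_B(max)=rho*g*V=1000*9.81*0.074=725.9 N
(b) Floating fraction=rho_obj/rho=719/1000=0.719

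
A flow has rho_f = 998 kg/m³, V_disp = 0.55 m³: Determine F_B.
Formula: F_B = \rho_f g V_{disp}
F_B = 998·9.81·0.55 = 5385 N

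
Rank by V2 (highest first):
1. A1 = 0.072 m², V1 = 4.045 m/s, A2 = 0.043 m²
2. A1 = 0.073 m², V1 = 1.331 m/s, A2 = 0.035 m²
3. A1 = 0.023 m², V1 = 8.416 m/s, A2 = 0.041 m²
Case 1: V2 = 6.773 m/s
Case 2: V2 = 2.776 m/s
Case 3: V2 = 4.721 m/s
Ranking (highest first): 1, 3, 2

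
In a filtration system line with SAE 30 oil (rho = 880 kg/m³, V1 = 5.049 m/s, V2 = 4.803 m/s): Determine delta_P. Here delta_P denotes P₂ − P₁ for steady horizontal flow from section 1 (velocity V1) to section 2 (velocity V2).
Formula: \Delta P = \frac{1}{2} \rho (V_1^2 - V_2^2)
delta_P = 0.5·880·(5.049² − 4.803²)/1000 = 1.066 kPa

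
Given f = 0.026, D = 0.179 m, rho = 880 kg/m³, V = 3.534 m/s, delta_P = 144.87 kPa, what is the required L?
Formula: \Delta P = f \frac{L}{D} \frac{\rho V^2}{2}
Substituting knowns: 144.87 = 0.026·(L/0.179)·0.5·880·3.534²/1000
Solving for L: L = (144.87·1000)·0.179/(0.026·0.5·880·3.534²) = 181.5 m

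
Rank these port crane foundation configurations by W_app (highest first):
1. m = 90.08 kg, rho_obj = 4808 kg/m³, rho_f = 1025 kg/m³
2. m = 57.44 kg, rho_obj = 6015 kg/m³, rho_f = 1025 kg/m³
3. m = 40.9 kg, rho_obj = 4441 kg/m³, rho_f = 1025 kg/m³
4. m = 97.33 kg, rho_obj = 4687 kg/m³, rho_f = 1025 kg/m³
Case 1: W_app = 695.3 N
Case 2: W_app = 467.5 N
Case 3: W_app = 308.6 N
Case 4: W_app = 746 N
Ranking (highest first): 4, 1, 2, 3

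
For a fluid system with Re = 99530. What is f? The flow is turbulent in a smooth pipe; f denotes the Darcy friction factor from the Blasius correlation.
Formula: f = \frac{0.316}{Re^{0.25}}
f = 0.316/99530^0.25 = 0.01779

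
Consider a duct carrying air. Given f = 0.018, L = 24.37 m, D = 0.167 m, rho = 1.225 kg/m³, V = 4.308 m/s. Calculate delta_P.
Formula: \Delta P = f \frac{L}{D} \frac{\rho V^2}{2}
delta_P = 0.018·(24.37/0.167)·0.5·1.225·4.308²/1000 = 0.02986 kPa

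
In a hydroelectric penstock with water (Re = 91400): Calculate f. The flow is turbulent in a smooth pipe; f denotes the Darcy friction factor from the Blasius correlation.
Formula: f = \frac{0.316}{Re^{0.25}}
f = 0.316/91400^0.25 = 0.01817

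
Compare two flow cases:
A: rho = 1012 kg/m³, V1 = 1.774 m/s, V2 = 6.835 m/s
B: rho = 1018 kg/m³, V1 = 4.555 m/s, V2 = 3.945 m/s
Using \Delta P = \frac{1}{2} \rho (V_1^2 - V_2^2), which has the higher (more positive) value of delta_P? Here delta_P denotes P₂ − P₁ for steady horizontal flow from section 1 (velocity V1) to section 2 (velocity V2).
delta_P(A) = -22.05 kPa, delta_P(B) = 2.639 kPa. Answer: B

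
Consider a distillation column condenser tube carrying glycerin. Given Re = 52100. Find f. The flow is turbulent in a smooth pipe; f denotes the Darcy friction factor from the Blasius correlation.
Formula: f = \frac{0.316}{Re^{0.25}}
f = 0.316/52100^0.25 = 0.02092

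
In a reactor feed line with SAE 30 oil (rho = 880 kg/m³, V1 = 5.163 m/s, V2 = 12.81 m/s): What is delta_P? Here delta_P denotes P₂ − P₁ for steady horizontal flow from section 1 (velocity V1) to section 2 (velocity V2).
Formula: \Delta P = \frac{1}{2} \rho (V_1^2 - V_2^2)
delta_P = 0.5·880·(5.163² − 12.81²)/1000 = -60.47 kPa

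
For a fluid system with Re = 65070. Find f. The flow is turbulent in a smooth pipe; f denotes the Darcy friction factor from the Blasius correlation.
Formula: f = \frac{0.316}{Re^{0.25}}
f = 0.316/65070^0.25 = 0.01979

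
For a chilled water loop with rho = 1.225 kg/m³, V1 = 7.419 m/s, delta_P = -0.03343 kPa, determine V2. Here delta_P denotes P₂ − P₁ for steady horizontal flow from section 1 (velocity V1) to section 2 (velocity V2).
Formula: \Delta P = \frac{1}{2} \rho (V_1^2 - V_2^2)
Substituting knowns: -0.03343 = 0.5·1.225·(7.419² − V2²)/1000
Solving for V2: V2 = √(7.419² − 2·(-0.03343·1000)/1.225) = 10.47 m/s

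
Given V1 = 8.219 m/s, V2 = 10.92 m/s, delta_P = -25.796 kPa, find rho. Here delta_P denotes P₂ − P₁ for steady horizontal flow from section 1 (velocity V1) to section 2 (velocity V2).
Formula: \Delta P = \frac{1}{2} \rho (V_1^2 - V_2^2)
Substituting knowns: -25.796 = 0.5·rho·(8.219² − 10.92²)/1000
Solving for rho: rho = 2·(-25.796·1000)/(8.219² − 10.92²) = 998 kg/m³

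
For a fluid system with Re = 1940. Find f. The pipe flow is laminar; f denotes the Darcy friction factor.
Formula: f = \frac{64}{Re}
f = 64/1940 = 0.03299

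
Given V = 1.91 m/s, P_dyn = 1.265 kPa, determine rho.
Formula: P_{dyn} = \frac{1}{2} \rho V^2
Substituting knowns: 1.265 = 0.5·rho·1.91²/1000
Solving for rho: rho = 2·(1.265·1000)/1.91² = 693.5 kg/m³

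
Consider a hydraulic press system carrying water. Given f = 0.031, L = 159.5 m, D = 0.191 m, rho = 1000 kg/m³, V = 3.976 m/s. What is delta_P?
Formula: \Delta P = f \frac{L}{D} \frac{\rho V^2}{2}
delta_P = 0.031·(159.5/0.191)·0.5·1000·3.976²/1000 = 204.6 kPa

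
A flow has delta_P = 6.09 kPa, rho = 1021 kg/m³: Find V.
Formula: V = \sqrt{\frac{2 \Delta P}{\rho}}
V = √(2·(6.09·1000)/1021) = 3.454 m/s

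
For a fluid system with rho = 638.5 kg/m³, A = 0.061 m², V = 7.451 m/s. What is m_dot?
Formula: \dot{m} = \rho A V
m_dot = 638.5·0.061·7.451 = 290.2 kg/s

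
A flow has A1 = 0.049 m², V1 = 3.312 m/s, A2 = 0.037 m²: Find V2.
Formula: V_2 = \frac{A_1 V_1}{A_2}
V2 = 0.049·3.312/0.037 = 4.386 m/s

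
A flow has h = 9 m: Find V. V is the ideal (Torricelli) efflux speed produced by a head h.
Formula: V = \sqrt{2 g h}
V = √(2·9.81·9) = 13.29 m/s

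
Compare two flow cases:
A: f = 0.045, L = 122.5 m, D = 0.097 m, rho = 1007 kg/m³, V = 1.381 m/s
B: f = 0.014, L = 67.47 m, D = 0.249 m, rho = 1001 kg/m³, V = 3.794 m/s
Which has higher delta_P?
delta_P(A) = 54.57 kPa, delta_P(B) = 27.33 kPa. Answer: A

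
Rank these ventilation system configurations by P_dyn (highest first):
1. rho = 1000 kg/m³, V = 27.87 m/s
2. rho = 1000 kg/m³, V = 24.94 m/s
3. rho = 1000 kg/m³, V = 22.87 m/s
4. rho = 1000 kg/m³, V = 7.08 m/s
Case 1: P_dyn = 388.4 kPa
Case 2: P_dyn = 311 kPa
Case 3: P_dyn = 261.5 kPa
Case 4: P_dyn = 25.06 kPa
Ranking (highest first): 1, 2, 3, 4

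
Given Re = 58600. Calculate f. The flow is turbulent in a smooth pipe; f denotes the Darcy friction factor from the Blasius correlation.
Formula: f = \frac{0.316}{Re^{0.25}}
f = 0.316/58600^0.25 = 0.02031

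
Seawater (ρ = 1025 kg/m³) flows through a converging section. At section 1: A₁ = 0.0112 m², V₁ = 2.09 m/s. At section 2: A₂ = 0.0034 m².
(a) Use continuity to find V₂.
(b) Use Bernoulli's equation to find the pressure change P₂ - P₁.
(a) Continuity: A₁V₁=A₂V₂ -> V₂=A₁V₁/A₂=0.0112*2.09/0.0034=6.88 m/s
(b) Bernoulli: P₂-P₁=0.5*rho*(V₁^2-V₂^2)/1000=0.5*1025*(2.09^2-6.88^2)/1000=-22.02 kPa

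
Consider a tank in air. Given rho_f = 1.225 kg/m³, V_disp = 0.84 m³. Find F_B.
Formula: F_B = \rho_f g V_{disp}
F_B = 1.225·9.81·0.84 = 10.09 N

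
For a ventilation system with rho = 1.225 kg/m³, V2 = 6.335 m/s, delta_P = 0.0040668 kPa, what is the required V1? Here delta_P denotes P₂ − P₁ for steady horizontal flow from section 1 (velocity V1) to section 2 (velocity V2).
Formula: \Delta P = \frac{1}{2} \rho (V_1^2 - V_2^2)
Substituting knowns: 0.0040668 = 0.5·1.225·(V1² − 6.335²)/1000
Solving for V1: V1 = √(6.335² + 2·(0.0040668·1000)/1.225) = 6.839 m/s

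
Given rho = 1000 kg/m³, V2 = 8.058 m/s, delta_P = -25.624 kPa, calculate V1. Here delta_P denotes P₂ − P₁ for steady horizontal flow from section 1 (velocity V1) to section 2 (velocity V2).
Formula: \Delta P = \frac{1}{2} \rho (V_1^2 - V_2^2)
Substituting knowns: -25.624 = 0.5·1000·(V1² − 8.058²)/1000
Solving for V1: V1 = √(8.058² + 2·(-25.624·1000)/1000) = 3.699 m/s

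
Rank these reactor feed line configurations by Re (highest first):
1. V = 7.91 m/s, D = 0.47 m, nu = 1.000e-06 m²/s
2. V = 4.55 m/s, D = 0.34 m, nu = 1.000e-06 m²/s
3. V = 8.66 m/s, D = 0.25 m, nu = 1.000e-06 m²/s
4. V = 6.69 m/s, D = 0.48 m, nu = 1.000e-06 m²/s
Case 1: Re = 3.718e+06
Case 2: Re = 1.547e+06
Case 3: Re = 2.165e+06
Case 4: Re = 3.211e+06
Ranking (highest first): 1, 4, 3, 2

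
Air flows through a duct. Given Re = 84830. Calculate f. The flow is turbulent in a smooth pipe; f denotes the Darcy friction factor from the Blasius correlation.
Formula: f = \frac{0.316}{Re^{0.25}}
f = 0.316/84830^0.25 = 0.01852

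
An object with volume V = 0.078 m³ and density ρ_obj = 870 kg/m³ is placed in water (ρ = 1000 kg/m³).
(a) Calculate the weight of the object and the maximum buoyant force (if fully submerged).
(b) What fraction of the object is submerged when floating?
(a) W=rho_obj*g*V=870*9.81*0.078=665.7 N; F_B(max)=rho*g*V=1000*9.81*0.078=765.2 N
(b) Floating fraction=rho_obj/rho=870/1000=0.870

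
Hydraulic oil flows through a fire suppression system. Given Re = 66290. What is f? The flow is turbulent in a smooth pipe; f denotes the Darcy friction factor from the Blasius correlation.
Formula: f = \frac{0.316}{Re^{0.25}}
f = 0.316/66290^0.25 = 0.01969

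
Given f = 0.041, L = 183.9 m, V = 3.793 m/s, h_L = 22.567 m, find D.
Formula: h_L = f \frac{L}{D} \frac{V^2}{2g}
Substituting knowns: 22.567 = 0.041·(183.9/D)·3.793²/(2·9.81)
Solving for D: D = 0.041·183.9·3.793²/(2·9.81·22.567) = 0.245 m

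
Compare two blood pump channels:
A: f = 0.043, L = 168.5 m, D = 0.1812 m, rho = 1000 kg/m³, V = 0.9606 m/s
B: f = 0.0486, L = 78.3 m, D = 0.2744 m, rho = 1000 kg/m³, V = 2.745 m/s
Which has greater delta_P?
delta_P(A) = 18.45 kPa, delta_P(B) = 52.25 kPa. Answer: B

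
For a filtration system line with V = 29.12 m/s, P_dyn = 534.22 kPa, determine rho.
Formula: P_{dyn} = \frac{1}{2} \rho V^2
Substituting knowns: 534.22 = 0.5·rho·29.12²/1000
Solving for rho: rho = 2·(534.22·1000)/29.12² = 1260 kg/m³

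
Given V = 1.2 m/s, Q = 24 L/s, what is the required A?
Formula: Q = A V
Substituting knowns: 24 = A·1.2·1000
Solving for A: A = (24/1000)/1.2 = 0.02 m²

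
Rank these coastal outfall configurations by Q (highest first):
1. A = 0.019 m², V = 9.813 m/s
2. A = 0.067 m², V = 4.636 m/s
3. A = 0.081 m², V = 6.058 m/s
Case 1: Q = 186.4 L/s
Case 2: Q = 310.6 L/s
Case 3: Q = 490.7 L/s
Ranking (highest first): 3, 2, 1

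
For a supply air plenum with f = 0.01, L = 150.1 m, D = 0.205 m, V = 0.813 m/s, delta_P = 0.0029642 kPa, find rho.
Formula: \Delta P = f \frac{L}{D} \frac{\rho V^2}{2}
Substituting knowns: 0.0029642 = 0.01·(150.1/0.205)·0.5·rho·0.813²/1000
Solving for rho: rho = (0.0029642·1000)/(0.01·(150.1/0.205)·0.5·0.813²) = 1.225 kg/m³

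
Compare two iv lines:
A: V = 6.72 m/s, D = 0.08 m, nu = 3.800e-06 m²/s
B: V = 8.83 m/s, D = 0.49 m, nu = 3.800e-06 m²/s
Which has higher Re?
Re(A) = 141474, Re(B) = 1.139e+06. Answer: B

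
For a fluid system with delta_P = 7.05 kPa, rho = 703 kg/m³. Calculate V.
Formula: V = \sqrt{\frac{2 \Delta P}{\rho}}
V = √(2·(7.05·1000)/703) = 4.478 m/s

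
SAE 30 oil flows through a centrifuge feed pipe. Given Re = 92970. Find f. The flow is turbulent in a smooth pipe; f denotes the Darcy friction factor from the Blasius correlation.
Formula: f = \frac{0.316}{Re^{0.25}}
f = 0.316/92970^0.25 = 0.0181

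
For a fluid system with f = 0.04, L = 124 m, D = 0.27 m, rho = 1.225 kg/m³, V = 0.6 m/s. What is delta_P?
Formula: \Delta P = f \frac{L}{D} \frac{\rho V^2}{2}
delta_P = 0.04·(124/0.27)·0.5·1.225·0.6²/1000 = 0.004051 kPa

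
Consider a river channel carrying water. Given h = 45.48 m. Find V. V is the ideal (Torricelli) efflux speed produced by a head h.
Formula: V = \sqrt{2 g h}
V = √(2·9.81·45.48) = 29.87 m/s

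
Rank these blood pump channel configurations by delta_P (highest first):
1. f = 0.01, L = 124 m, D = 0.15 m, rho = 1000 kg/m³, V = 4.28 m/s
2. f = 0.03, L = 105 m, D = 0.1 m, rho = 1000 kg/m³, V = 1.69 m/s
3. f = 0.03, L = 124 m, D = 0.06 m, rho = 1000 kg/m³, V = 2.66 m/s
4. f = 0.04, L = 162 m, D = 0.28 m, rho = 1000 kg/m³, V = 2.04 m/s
Case 1: delta_P = 75.72 kPa
Case 2: delta_P = 44.98 kPa
Case 3: delta_P = 219.3 kPa
Case 4: delta_P = 48.16 kPa
Ranking (highest first): 3, 1, 4, 2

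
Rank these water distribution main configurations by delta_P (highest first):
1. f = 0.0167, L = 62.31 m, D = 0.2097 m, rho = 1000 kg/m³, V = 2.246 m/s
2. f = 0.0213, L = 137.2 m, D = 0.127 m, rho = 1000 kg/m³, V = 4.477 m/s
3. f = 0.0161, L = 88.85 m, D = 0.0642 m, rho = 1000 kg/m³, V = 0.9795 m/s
Case 1: delta_P = 12.52 kPa
Case 2: delta_P = 230.6 kPa
Case 3: delta_P = 10.69 kPa
Ranking (highest first): 2, 1, 3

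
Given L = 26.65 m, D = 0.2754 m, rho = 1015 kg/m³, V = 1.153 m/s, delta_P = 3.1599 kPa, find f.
Formula: \Delta P = f \frac{L}{D} \frac{\rho V^2}{2}
Substituting knowns: 3.1599 = f·(26.65/0.2754)·0.5·1015·1.153²/1000
Solving for f: f = (3.1599·1000)/((26.65/0.2754)·0.5·1015·1.153²) = 0.0484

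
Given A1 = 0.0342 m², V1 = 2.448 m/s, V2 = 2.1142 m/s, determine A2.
Formula: V_2 = \frac{A_1 V_1}{A_2}
Substituting knowns: 2.1142 = 0.0342·2.448/A2
Solving for A2: A2 = 0.0342·2.448/2.1142 = 0.0396 m²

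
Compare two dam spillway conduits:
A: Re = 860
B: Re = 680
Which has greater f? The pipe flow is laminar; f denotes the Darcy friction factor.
f(A) = 0.07442, f(B) = 0.09412. Answer: B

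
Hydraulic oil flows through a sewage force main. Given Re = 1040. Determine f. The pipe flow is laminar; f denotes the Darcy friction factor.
Formula: f = \frac{64}{Re}
f = 64/1040 = 0.06154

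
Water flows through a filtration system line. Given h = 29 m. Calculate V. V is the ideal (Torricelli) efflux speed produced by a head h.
Formula: V = \sqrt{2 g h}
V = √(2·9.81·29) = 23.85 m/s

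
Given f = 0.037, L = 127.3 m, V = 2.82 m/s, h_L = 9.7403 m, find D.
Formula: h_L = f \frac{L}{D} \frac{V^2}{2g}
Substituting knowns: 9.7403 = 0.037·(127.3/D)·2.82²/(2·9.81)
Solving for D: D = 0.037·127.3·2.82²/(2·9.81·9.7403) = 0.196 m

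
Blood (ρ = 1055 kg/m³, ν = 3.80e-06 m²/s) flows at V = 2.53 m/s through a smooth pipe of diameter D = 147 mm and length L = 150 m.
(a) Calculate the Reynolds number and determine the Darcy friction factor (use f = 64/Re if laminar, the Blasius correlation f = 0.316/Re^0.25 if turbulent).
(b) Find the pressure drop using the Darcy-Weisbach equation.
(a) Re = V·D/ν = 2.53·0.147/3.80e-06 = 97871 → turbulent (Re > 4000); f = 0.316/Re^0.25 = 0.316/97871^0.25 = 0.017866
(b) Darcy-Weisbach: ΔP = f·(L/D)·½ρV²/1000 = 0.017866·(150/0.147)·½·1055·2.53²/1000 = 61.56 kPa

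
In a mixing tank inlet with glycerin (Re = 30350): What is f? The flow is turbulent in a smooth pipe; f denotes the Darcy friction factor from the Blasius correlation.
Formula: f = \frac{0.316}{Re^{0.25}}
f = 0.316/30350^0.25 = 0.02394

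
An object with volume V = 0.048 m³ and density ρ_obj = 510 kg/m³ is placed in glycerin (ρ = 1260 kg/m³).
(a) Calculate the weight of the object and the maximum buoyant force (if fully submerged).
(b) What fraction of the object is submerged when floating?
(a) W=rho_obj*g*V=510*9.81*0.048=240.1 N; F_B(max)=rho*g*V=1260*9.81*0.048=593.3 N
(b) Floating fraction=rho_obj/rho=510/1260=0.405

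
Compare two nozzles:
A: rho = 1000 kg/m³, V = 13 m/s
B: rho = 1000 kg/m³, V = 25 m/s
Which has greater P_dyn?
P_dyn(A) = 84.5 kPa, P_dyn(B) = 312.5 kPa. Answer: B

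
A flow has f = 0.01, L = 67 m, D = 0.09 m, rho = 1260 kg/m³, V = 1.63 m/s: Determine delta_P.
Formula: \Delta P = f \frac{L}{D} \frac{\rho V^2}{2}
delta_P = 0.01·(67/0.09)·0.5·1260·1.63²/1000 = 12.46 kPa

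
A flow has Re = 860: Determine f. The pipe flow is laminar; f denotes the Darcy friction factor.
Formula: f = \frac{64}{Re}
f = 64/860 = 0.07442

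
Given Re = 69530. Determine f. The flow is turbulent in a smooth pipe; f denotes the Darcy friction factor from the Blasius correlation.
Formula: f = \frac{0.316}{Re^{0.25}}
f = 0.316/69530^0.25 = 0.01946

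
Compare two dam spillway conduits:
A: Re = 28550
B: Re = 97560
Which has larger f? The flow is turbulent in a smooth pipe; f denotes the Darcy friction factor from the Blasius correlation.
f(A) = 0.02431, f(B) = 0.01788. Answer: A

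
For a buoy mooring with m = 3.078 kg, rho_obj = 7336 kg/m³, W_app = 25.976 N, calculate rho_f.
Formula: W_{app} = mg\left(1 - \frac{\rho_f}{\rho_{obj}}\right)
Substituting knowns: 25.976 = 3.078·9.81·(1 − rho_f/7336)
Solving for rho_f: rho_f = 7336·(1 − 25.976/(3.078·9.81)) = 1025 kg/m³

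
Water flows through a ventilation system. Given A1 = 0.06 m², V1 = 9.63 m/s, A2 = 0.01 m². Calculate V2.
Formula: V_2 = \frac{A_1 V_1}{A_2}
V2 = 0.06·9.63/0.01 = 57.78 m/s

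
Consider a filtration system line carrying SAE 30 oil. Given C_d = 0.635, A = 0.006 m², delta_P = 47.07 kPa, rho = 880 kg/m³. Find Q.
Formula: Q = C_d A \sqrt{\frac{2 \Delta P}{\rho}}
Q = 0.635·0.006·√(2·(47.07·1000)/880)·1000 = 39.41 L/s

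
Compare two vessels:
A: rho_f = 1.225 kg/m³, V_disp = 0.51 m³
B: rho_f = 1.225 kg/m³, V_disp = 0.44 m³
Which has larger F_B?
F_B(A) = 6.129 N, F_B(B) = 5.288 N. Answer: A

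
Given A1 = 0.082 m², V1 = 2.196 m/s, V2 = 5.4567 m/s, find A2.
Formula: V_2 = \frac{A_1 V_1}{A_2}
Substituting knowns: 5.4567 = 0.082·2.196/A2
Solving for A2: A2 = 0.082·2.196/5.4567 = 0.033 m²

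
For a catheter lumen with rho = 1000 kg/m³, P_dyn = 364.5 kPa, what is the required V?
Formula: P_{dyn} = \frac{1}{2} \rho V^2
Substituting knowns: 364.5 = 0.5·1000·V²/1000
Solving for V: V = √(2·(364.5·1000)/1000) = 27 m/s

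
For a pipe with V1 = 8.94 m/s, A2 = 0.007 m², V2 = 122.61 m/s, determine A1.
Formula: V_2 = \frac{A_1 V_1}{A_2}
Substituting knowns: 122.61 = A1·8.94/0.007
Solving for A1: A1 = 122.61·0.007/8.94 = 0.096 m²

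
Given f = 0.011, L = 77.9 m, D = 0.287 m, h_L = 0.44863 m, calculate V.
Formula: h_L = f \frac{L}{D} \frac{V^2}{2g}
Substituting knowns: 0.44863 = 0.011·(77.9/0.287)·V²/(2·9.81)
Solving for V: V = √(0.44863·2·9.81/(0.011·(77.9/0.287))) = 1.717 m/s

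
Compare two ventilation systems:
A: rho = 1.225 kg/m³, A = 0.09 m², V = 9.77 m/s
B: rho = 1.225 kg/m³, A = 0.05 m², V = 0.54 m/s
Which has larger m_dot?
m_dot(A) = 1.077 kg/s, m_dot(B) = 0.03308 kg/s. Answer: A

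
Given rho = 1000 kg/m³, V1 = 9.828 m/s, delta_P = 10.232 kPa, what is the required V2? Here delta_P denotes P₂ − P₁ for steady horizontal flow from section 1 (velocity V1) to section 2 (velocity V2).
Formula: \Delta P = \frac{1}{2} \rho (V_1^2 - V_2^2)
Substituting knowns: 10.232 = 0.5·1000·(9.828² − V2²)/1000
Solving for V2: V2 = √(9.828² − 2·(10.232·1000)/1000) = 8.725 m/s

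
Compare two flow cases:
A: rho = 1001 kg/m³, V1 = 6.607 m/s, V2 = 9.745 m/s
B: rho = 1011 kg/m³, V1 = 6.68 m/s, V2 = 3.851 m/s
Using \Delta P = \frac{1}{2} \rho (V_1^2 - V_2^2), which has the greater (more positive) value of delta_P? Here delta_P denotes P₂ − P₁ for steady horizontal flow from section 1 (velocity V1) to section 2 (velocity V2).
delta_P(A) = -25.68 kPa, delta_P(B) = 15.06 kPa. Answer: B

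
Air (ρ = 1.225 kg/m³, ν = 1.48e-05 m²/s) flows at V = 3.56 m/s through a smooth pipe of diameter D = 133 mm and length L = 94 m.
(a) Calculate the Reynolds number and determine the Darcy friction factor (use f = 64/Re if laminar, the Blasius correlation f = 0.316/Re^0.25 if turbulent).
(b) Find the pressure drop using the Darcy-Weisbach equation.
(a) Re = V·D/ν = 3.56·0.133/1.48e-05 = 31992 → turbulent (Re > 4000); f = 0.316/Re^0.25 = 0.316/31992^0.25 = 0.023628
(b) Darcy-Weisbach: ΔP = f·(L/D)·½ρV²/1000 = 0.023628·(94/0.133)·½·1.225·3.56²/1000 = 0.1296 kPa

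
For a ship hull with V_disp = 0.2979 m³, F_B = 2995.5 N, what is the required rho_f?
Formula: F_B = \rho_f g V_{disp}
Substituting knowns: 2995.5 = rho_f·9.81·0.2979
Solving for rho_f: rho_f = 2995.5/(9.81·0.2979) = 1025 kg/m³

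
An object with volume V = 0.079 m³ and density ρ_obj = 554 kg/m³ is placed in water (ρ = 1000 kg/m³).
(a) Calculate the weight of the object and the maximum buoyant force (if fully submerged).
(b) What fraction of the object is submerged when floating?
(a) W=rho_obj*g*V=554*9.81*0.079=429.3 N; F_B(max)=rho*g*V=1000*9.81*0.079=775.0 N
(b) Floating fraction=rho_obj/rho=554/1000=0.554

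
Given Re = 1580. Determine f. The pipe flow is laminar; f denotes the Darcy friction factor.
Formula: f = \frac{64}{Re}
f = 64/1580 = 0.04051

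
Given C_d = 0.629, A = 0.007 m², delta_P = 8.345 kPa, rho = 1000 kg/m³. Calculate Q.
Formula: Q = C_d A \sqrt{\frac{2 \Delta P}{\rho}}
Q = 0.629·0.007·√(2·(8.345·1000)/1000)·1000 = 17.99 L/s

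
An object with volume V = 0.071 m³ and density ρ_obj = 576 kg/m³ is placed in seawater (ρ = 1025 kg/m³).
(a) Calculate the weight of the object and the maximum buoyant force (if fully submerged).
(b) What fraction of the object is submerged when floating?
(a) W=rho_obj*g*V=576*9.81*0.071=401.2 N; F_B(max)=rho*g*V=1025*9.81*0.071=713.9 N
(b) Floating fraction=rho_obj/rho=576/1025=0.562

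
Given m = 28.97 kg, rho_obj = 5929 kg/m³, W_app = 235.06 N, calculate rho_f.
Formula: W_{app} = mg\left(1 - \frac{\rho_f}{\rho_{obj}}\right)
Substituting knowns: 235.06 = 28.97·9.81·(1 − rho_f/5929)
Solving for rho_f: rho_f = 5929·(1 − 235.06/(28.97·9.81)) = 1025 kg/m³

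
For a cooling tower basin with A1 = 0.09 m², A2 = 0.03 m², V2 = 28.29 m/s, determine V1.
Formula: V_2 = \frac{A_1 V_1}{A_2}
Substituting knowns: 28.29 = 0.09·V1/0.03
Solving for V1: V1 = 28.29·0.03/0.09 = 9.43 m/s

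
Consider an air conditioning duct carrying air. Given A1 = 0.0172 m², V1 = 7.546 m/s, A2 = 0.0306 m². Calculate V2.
Formula: V_2 = \frac{A_1 V_1}{A_2}
V2 = 0.0172·7.546/0.0306 = 4.242 m/s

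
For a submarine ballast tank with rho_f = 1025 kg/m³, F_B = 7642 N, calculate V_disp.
Formula: F_B = \rho_f g V_{disp}
Substituting knowns: 7642 = 1025·9.81·V_disp
Solving for V_disp: V_disp = 7642/(1025·9.81) = 0.76 m³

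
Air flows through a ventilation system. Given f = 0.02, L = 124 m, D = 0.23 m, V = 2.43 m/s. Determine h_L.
Formula: h_L = f \frac{L}{D} \frac{V^2}{2g}
h_L = 0.02·(124/0.23)·2.43²/(2·9.81) = 3.245 m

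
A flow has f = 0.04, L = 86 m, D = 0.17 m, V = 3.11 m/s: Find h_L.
Formula: h_L = f \frac{L}{D} \frac{V^2}{2g}
h_L = 0.04·(86/0.17)·3.11²/(2·9.81) = 9.975 m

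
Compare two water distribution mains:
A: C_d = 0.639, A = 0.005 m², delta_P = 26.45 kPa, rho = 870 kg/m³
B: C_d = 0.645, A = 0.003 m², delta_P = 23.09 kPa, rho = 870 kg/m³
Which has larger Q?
Q(A) = 24.91 L/s, Q(B) = 14.1 L/s. Answer: A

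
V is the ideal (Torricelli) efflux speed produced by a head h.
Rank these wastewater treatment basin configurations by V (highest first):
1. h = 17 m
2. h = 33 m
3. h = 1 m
Case 1: V = 18.26 m/s
Case 2: V = 25.45 m/s
Case 3: V = 4.429 m/s
Ranking (highest first): 2, 1, 3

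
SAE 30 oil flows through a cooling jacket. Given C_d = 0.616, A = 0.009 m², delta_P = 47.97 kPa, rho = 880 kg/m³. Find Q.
Formula: Q = C_d A \sqrt{\frac{2 \Delta P}{\rho}}
Q = 0.616·0.009·√(2·(47.97·1000)/880)·1000 = 57.89 L/s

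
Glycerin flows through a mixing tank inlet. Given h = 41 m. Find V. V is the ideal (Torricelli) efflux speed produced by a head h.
Formula: V = \sqrt{2 g h}
V = √(2·9.81·41) = 28.36 m/s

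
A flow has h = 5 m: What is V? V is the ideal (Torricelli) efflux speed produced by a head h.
Formula: V = \sqrt{2 g h}
V = √(2·9.81·5) = 9.905 m/s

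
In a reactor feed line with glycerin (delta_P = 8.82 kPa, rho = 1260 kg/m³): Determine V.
Formula: V = \sqrt{\frac{2 \Delta P}{\rho}}
V = √(2·(8.82·1000)/1260) = 3.742 m/s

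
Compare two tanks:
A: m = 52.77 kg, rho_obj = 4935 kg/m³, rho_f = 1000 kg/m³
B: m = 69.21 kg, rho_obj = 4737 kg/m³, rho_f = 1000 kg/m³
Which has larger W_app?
W_app(A) = 412.8 N, W_app(B) = 535.6 N. Answer: B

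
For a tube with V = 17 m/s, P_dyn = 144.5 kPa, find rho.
Formula: P_{dyn} = \frac{1}{2} \rho V^2
Substituting knowns: 144.5 = 0.5·rho·17²/1000
Solving for rho: rho = 2·(144.5·1000)/17² = 1000 kg/m³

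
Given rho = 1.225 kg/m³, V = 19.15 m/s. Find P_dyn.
Formula: P_{dyn} = \frac{1}{2} \rho V^2
P_dyn = 0.5·1.225·19.15²/1000 = 0.2246 kPa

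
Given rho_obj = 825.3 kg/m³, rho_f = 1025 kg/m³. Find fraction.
Formula: f_{sub} = \frac{\rho_{obj}}{\rho_f}
fraction = 825.3/1025 = 0.8052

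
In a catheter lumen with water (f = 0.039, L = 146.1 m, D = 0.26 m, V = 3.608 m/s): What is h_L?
Formula: h_L = f \frac{L}{D} \frac{V^2}{2g}
h_L = 0.039·(146.1/0.26)·3.608²/(2·9.81) = 14.54 m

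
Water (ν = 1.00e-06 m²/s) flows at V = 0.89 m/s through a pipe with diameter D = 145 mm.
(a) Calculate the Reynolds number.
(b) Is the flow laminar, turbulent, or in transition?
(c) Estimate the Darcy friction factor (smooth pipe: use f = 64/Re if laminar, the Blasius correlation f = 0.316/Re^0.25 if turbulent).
(a) Re = V·D/ν = 0.89·0.145/1.00e-06 = 129050
(b) Flow regime: turbulent (Re > 4000)
(c) Friction factor: f = 0.316/Re^0.25 = 0.316/129050^0.25 = 0.01667 (Blasius is strictly valid for Re ≲ 1e5; used here as the smooth-pipe estimate the problem specifies)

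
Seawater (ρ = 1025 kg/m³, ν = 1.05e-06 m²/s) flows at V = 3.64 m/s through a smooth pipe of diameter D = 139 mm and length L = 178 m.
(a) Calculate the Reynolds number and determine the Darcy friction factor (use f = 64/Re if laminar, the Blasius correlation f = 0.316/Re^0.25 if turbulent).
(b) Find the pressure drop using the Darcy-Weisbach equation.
(a) Re = V·D/ν = 3.64·0.139/1.05e-06 = 481870 → turbulent (Re > 4000); f = 0.316/Re^0.25 = 0.316/481870^0.25 = 0.011994 (Blasius is strictly valid for Re ≲ 1e5; used here as the smooth-pipe estimate the problem specifies)
(b) Darcy-Weisbach: ΔP = f·(L/D)·½ρV²/1000 = 0.011994·(178/0.139)·½·1025·3.64²/1000 = 104.3 kPa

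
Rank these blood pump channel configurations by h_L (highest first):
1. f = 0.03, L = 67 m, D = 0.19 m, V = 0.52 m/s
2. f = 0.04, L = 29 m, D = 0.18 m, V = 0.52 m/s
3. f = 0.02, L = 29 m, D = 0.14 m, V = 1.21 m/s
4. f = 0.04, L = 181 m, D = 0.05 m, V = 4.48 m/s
Case 1: h_L = 0.1458 m
Case 2: h_L = 0.08882 m
Case 3: h_L = 0.3092 m
Case 4: h_L = 148.1 m
Ranking (highest first): 4, 3, 1, 2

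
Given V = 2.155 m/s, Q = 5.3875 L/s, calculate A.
Formula: Q = A V
Substituting knowns: 5.3875 = A·2.155·1000
Solving for A: A = (5.3875/1000)/2.155 = 0.0025 m²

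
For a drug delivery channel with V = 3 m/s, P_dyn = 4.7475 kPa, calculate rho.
Formula: P_{dyn} = \frac{1}{2} \rho V^2
Substituting knowns: 4.7475 = 0.5·rho·3²/1000
Solving for rho: rho = 2·(4.7475·1000)/3² = 1055 kg/m³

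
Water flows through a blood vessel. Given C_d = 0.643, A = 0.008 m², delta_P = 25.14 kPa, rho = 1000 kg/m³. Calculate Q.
Formula: Q = C_d A \sqrt{\frac{2 \Delta P}{\rho}}
Q = 0.643·0.008·√(2·(25.14·1000)/1000)·1000 = 36.48 L/s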